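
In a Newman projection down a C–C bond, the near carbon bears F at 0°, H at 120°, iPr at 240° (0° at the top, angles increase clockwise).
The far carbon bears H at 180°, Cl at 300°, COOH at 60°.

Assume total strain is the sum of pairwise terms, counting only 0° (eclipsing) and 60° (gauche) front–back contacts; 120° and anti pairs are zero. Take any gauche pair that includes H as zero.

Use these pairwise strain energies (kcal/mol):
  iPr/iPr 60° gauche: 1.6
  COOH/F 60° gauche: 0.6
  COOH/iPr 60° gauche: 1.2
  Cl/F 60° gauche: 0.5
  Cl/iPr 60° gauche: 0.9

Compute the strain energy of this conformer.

This conformer (staggered): F(0°)/Cl(300°) gauche 0.5; F(0°)/COOH(60°) gauche 0.6; iPr(240°)/Cl(300°) gauche 0.9 → 2.0 kcal/mol.

2.0 kcal/mol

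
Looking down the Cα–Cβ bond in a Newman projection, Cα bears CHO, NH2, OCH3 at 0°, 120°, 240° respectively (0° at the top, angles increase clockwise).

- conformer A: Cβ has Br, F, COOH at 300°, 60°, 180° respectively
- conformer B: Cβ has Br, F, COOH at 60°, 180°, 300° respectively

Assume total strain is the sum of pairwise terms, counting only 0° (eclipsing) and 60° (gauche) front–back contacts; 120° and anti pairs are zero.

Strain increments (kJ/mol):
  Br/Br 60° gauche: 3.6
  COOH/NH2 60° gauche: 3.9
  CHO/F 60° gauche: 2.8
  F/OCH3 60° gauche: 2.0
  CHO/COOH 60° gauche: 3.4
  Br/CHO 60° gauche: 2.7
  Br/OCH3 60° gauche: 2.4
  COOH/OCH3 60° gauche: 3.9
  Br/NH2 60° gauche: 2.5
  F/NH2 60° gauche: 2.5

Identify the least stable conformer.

A

A is staggered. CHO at 0° is gauche with Br at 300° (2.7); CHO at 0° is gauche with F at 60° (2.8); NH2 at 120° is gauche with F at 60° (2.5); NH2 at 120° is gauche with COOH at 180° (3.9); OCH3 at 240° is gauche with Br at 300° (2.4); OCH3 at 240° is gauche with COOH at 180° (3.9). Total 18.2 kJ/mol.
B is staggered. CHO at 0° is gauche with Br at 60° (2.7); CHO at 0° is gauche with COOH at 300° (3.4); NH2 at 120° is gauche with Br at 60° (2.5); NH2 at 120° is gauche with F at 180° (2.5); OCH3 at 240° is gauche with F at 180° (2.0); OCH3 at 240° is gauche with COOH at 300° (3.9). Total 17.0 kJ/mol.
A has the highest total (18.2 kJ/mol).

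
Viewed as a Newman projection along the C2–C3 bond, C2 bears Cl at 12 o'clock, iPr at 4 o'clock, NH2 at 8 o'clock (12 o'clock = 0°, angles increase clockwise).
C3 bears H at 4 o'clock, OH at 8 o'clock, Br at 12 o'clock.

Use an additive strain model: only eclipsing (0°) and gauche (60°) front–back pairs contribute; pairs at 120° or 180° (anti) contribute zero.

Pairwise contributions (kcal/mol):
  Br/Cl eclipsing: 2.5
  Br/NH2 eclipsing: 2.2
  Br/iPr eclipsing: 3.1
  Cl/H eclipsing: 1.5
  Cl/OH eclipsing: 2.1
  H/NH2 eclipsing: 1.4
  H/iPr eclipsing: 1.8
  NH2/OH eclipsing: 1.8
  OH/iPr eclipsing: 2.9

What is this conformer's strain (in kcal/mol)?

This conformer is eclipsed. Cl at 0° is eclipsed with Br at 0° (2.5); iPr at 120° is eclipsed with H at 120° (1.8); NH2 at 240° is eclipsed with OH at 240° (1.8). Total 6.1 kcal/mol.

6.1 kcal/mol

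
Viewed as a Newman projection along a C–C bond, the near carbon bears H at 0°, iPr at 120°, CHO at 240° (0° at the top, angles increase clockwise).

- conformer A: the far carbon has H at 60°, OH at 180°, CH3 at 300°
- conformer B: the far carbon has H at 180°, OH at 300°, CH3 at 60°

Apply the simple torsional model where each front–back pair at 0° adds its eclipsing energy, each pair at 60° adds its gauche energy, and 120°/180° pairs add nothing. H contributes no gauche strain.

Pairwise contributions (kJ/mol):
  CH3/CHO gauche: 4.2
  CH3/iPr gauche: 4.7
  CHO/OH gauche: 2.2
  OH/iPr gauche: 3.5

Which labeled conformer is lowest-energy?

A (staggered): iPr(120°)/OH(180°) gauche 3.5; CHO(240°)/OH(180°) gauche 2.2; CHO(240°)/CH3(300°) gauche 4.2 → 9.9 kJ/mol.
B (staggered): iPr(120°)/CH3(60°) gauche 4.7; CHO(240°)/OH(300°) gauche 2.2 → 6.9 kJ/mol.
B has the lowest total (6.9 kJ/mol).

B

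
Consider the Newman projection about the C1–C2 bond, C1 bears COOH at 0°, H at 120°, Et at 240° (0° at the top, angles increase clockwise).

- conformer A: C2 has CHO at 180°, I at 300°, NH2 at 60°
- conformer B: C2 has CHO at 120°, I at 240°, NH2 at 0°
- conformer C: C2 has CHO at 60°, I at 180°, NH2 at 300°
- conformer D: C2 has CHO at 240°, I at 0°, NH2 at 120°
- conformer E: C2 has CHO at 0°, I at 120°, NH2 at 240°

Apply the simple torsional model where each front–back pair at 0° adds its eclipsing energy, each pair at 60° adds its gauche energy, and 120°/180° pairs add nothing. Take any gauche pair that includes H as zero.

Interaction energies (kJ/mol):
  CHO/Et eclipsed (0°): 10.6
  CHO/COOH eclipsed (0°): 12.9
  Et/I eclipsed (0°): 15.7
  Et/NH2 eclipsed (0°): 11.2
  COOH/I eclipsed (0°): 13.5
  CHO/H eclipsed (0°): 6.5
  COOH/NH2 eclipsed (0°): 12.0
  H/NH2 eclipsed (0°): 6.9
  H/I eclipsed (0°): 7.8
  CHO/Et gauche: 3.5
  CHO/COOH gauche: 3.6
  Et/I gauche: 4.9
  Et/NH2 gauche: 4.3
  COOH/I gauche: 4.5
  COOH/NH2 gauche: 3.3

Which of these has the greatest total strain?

B

A (staggered): COOH–I gauche, COOH–NH2 gauche, Et–CHO gauche, Et–I gauche; 4.5 + 3.3 + 3.5 + 4.9 = 16.2 kJ/mol.
B (eclipsed): COOH–NH2 eclipsed, H–CHO eclipsed, Et–I eclipsed; 12.0 + 6.5 + 15.7 = 34.2 kJ/mol.
C (staggered): COOH–CHO gauche, COOH–NH2 gauche, Et–I gauche, Et–NH2 gauche; 3.6 + 3.3 + 4.9 + 4.3 = 16.1 kJ/mol.
D (eclipsed): COOH–I eclipsed, H–NH2 eclipsed, Et–CHO eclipsed; 13.5 + 6.9 + 10.6 = 31.0 kJ/mol.
E (eclipsed): COOH–CHO eclipsed, H–I eclipsed, Et–NH2 eclipsed; 12.9 + 7.8 + 11.2 = 31.9 kJ/mol.
B has the highest total (34.2 kJ/mol).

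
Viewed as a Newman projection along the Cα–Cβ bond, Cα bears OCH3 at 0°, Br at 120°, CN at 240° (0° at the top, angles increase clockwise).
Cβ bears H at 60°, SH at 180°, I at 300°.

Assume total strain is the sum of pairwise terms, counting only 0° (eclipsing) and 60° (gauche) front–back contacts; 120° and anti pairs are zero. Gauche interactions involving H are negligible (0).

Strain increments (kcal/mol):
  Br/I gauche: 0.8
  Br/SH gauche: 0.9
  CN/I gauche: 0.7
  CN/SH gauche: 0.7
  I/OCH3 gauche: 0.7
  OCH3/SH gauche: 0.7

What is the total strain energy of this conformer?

3.0 kcal/mol

This conformer (staggered): OCH3–I gauche, Br–SH gauche, CN–SH gauche, CN–I gauche; 0.7 + 0.9 + 0.7 + 0.7 = 3.0 kcal/mol.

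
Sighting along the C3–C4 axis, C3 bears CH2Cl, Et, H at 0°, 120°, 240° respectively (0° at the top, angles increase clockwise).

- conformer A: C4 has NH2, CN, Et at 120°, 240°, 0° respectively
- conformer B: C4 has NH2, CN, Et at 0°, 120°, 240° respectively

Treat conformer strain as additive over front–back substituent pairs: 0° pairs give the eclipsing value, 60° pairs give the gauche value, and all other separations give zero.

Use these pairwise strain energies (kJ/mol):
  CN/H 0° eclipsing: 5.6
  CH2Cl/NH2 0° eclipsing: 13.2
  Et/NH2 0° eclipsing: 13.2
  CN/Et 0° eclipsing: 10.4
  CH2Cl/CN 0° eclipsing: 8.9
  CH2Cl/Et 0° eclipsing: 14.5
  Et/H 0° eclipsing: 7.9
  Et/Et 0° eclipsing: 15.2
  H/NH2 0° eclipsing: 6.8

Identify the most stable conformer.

B

A (eclipsed): CH2Cl–Et eclipsed, Et–NH2 eclipsed, H–CN eclipsed; 14.5 + 13.2 + 5.6 = 33.3 kJ/mol.
B (eclipsed): CH2Cl–NH2 eclipsed, Et–CN eclipsed, H–Et eclipsed; 13.2 + 10.4 + 7.9 = 31.5 kJ/mol.
B has the lowest total (31.5 kJ/mol).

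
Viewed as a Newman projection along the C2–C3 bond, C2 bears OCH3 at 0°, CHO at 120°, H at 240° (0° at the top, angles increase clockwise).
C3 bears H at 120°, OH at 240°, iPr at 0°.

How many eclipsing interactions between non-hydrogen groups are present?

Non-H eclipsing pairs: OCH3(0°)/iPr(0°) — 1 interaction.

1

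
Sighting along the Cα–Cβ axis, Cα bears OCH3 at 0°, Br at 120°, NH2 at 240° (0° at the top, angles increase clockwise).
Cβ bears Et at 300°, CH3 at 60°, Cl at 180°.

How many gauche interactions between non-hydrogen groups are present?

Non-H gauche pairs: OCH3(0°)/Et(300°); OCH3(0°)/CH3(60°); Br(120°)/CH3(60°); Br(120°)/Cl(180°); NH2(240°)/Et(300°); NH2(240°)/Cl(180°) — 6 interactions.

6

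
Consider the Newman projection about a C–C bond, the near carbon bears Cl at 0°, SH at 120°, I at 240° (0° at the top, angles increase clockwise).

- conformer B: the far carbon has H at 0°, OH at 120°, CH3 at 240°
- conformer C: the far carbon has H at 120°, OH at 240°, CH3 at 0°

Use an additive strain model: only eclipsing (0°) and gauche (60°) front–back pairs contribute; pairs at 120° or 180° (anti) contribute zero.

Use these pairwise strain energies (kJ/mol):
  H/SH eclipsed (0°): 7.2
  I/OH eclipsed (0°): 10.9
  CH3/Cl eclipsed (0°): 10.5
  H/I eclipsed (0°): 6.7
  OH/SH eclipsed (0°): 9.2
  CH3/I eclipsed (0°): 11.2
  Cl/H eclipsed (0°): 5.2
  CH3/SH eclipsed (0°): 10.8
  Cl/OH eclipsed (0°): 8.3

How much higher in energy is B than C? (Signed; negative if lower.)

B (eclipsed): Cl(0°)/H(0°) eclipsed 5.2; SH(120°)/OH(120°) eclipsed 9.2; I(240°)/CH3(240°) eclipsed 11.2 → 25.6 kJ/mol.
C (eclipsed): Cl(0°)/CH3(0°) eclipsed 10.5; SH(120°)/H(120°) eclipsed 7.2; I(240°)/OH(240°) eclipsed 10.9 → 28.6 kJ/mol.
E(B) − E(C) = 25.6 − 28.6 = -3.0 kJ/mol.

-3.0 kJ/mol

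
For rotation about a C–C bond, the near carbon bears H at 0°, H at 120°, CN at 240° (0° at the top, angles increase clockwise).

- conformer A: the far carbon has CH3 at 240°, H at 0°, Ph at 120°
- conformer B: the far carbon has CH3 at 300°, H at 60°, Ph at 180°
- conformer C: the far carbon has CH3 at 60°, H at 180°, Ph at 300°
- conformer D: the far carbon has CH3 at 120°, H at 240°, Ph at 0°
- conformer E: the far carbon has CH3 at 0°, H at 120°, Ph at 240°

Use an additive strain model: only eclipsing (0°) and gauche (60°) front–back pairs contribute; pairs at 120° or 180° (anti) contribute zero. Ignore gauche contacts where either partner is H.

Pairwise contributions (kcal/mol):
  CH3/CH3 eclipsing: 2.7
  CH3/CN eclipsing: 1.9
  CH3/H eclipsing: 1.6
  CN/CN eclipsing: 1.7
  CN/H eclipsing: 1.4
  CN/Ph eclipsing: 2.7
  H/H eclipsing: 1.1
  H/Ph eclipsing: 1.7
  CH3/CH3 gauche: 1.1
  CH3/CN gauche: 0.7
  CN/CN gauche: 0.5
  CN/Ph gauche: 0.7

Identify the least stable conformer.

E

A (eclipsed): H(0°)/H(0°) eclipsed 1.1; H(120°)/Ph(120°) eclipsed 1.7; CN(240°)/CH3(240°) eclipsed 1.9 → 4.7 kcal/mol.
B (staggered): CN(240°)/CH3(300°) gauche 0.7; CN(240°)/Ph(180°) gauche 0.7 → 1.4 kcal/mol.
C (staggered): CN(240°)/Ph(300°) gauche 0.7 → 0.7 kcal/mol.
D (eclipsed): H(0°)/Ph(0°) eclipsed 1.7; H(120°)/CH3(120°) eclipsed 1.6; CN(240°)/H(240°) eclipsed 1.4 → 4.7 kcal/mol.
E (eclipsed): H(0°)/CH3(0°) eclipsed 1.6; H(120°)/H(120°) eclipsed 1.1; CN(240°)/Ph(240°) eclipsed 2.7 → 5.4 kcal/mol.
E has the highest total (5.4 kcal/mol).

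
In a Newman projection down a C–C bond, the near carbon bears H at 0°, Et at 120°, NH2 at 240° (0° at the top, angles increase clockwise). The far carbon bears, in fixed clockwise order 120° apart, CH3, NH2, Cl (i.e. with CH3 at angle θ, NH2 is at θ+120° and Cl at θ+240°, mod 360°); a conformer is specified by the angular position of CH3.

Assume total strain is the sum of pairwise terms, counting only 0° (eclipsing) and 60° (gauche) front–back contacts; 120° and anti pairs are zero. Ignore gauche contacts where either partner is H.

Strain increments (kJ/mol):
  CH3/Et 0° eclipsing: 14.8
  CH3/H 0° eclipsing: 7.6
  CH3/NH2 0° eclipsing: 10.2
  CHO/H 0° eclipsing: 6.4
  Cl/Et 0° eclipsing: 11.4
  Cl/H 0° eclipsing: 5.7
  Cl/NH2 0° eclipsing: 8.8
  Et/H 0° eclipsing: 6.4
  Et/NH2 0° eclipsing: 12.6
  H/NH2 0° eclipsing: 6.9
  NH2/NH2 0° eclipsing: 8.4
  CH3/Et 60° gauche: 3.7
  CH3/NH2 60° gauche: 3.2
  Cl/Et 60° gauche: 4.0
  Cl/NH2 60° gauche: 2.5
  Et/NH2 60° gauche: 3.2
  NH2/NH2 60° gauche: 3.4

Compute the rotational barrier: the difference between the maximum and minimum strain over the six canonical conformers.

16.2 kJ/mol

CH3 at 0° is eclipsed. H at 0° is eclipsed with CH3 at 0° (7.6); Et at 120° is eclipsed with NH2 at 120° (12.6); NH2 at 240° is eclipsed with Cl at 240° (8.8). Total 29.0 kJ/mol.
CH3 at 60° is staggered. Et at 120° is gauche with CH3 at 60° (3.7); Et at 120° is gauche with NH2 at 180° (3.2); NH2 at 240° is gauche with NH2 at 180° (3.4); NH2 at 240° is gauche with Cl at 300° (2.5). Total 12.8 kJ/mol.
CH3 at 120° is eclipsed. H at 0° is eclipsed with Cl at 0° (5.7); Et at 120° is eclipsed with CH3 at 120° (14.8); NH2 at 240° is eclipsed with NH2 at 240° (8.4). Total 28.9 kJ/mol.
CH3 at 180° is staggered. Et at 120° is gauche with CH3 at 180° (3.7); Et at 120° is gauche with Cl at 60° (4.0); NH2 at 240° is gauche with CH3 at 180° (3.2); NH2 at 240° is gauche with NH2 at 300° (3.4). Total 14.3 kJ/mol.
CH3 at 240° is eclipsed. H at 0° is eclipsed with NH2 at 0° (6.9); Et at 120° is eclipsed with Cl at 120° (11.4); NH2 at 240° is eclipsed with CH3 at 240° (10.2). Total 28.5 kJ/mol.
CH3 at 300° is staggered. Et at 120° is gauche with NH2 at 60° (3.2); Et at 120° is gauche with Cl at 180° (4.0); NH2 at 240° is gauche with CH3 at 300° (3.2); NH2 at 240° is gauche with Cl at 180° (2.5). Total 12.9 kJ/mol.
Max at 0° (29.0 kJ/mol), min at 60° (12.8 kJ/mol); barrier = 16.2 kJ/mol.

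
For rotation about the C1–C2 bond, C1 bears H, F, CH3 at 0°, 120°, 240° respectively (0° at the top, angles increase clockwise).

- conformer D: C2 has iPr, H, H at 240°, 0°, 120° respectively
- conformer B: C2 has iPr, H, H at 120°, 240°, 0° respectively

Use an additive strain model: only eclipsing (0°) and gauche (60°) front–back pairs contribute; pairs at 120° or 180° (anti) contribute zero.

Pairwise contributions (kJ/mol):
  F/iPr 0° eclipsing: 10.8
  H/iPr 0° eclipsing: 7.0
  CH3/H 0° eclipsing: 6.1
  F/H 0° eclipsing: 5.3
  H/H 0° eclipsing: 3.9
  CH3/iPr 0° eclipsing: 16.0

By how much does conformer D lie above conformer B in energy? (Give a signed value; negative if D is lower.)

D (eclipsed): H–H eclipsed, F–H eclipsed, CH3–iPr eclipsed; 3.9 + 5.3 + 16.0 = 25.2 kJ/mol.
B (eclipsed): H–H eclipsed, F–iPr eclipsed, CH3–H eclipsed; 3.9 + 10.8 + 6.1 = 20.8 kJ/mol.
E(D) − E(B) = 25.2 − 20.8 = +4.4 kJ/mol.

+4.4 kJ/mol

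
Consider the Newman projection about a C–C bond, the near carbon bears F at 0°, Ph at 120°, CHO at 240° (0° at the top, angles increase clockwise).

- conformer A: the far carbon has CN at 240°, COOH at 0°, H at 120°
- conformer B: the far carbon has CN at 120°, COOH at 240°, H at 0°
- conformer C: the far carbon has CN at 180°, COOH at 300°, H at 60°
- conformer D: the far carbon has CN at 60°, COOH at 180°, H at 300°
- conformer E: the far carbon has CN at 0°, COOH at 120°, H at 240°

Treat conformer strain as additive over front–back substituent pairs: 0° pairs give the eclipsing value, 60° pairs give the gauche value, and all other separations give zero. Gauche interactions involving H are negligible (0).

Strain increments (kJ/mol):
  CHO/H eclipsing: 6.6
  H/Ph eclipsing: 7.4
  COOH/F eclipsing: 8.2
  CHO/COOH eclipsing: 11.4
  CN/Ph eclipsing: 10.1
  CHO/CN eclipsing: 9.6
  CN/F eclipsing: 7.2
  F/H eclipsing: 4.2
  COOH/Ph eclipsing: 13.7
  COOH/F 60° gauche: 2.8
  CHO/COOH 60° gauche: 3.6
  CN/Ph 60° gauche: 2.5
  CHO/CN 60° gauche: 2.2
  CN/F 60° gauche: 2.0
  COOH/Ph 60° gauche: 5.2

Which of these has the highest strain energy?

E

A (eclipsed): F–COOH eclipsed, Ph–H eclipsed, CHO–CN eclipsed; 8.2 + 7.4 + 9.6 = 25.2 kJ/mol.
B (eclipsed): F–H eclipsed, Ph–CN eclipsed, CHO–COOH eclipsed; 4.2 + 10.1 + 11.4 = 25.7 kJ/mol.
C (staggered): F–COOH gauche, Ph–CN gauche, CHO–CN gauche, CHO–COOH gauche; 2.8 + 2.5 + 2.2 + 3.6 = 11.1 kJ/mol.
D (staggered): F–CN gauche, Ph–CN gauche, Ph–COOH gauche, CHO–COOH gauche; 2.0 + 2.5 + 5.2 + 3.6 = 13.3 kJ/mol.
E (eclipsed): F–CN eclipsed, Ph–COOH eclipsed, CHO–H eclipsed; 7.2 + 13.7 + 6.6 = 27.5 kJ/mol.
E has the highest total (27.5 kJ/mol).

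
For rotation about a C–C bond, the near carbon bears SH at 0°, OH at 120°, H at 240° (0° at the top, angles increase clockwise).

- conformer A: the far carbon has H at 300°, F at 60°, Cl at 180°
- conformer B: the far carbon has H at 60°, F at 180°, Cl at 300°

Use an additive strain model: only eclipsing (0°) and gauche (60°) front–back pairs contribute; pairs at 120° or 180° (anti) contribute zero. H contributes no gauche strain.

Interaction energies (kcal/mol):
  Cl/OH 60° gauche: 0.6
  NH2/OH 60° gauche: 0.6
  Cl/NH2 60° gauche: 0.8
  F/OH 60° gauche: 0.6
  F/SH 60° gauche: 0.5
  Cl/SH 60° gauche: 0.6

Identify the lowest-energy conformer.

A is staggered. SH at 0° is gauche with F at 60° (0.5); OH at 120° is gauche with F at 60° (0.6); OH at 120° is gauche with Cl at 180° (0.6). Total 1.7 kcal/mol.
B is staggered. SH at 0° is gauche with Cl at 300° (0.6); OH at 120° is gauche with F at 180° (0.6). Total 1.2 kcal/mol.
B has the lowest total (1.2 kcal/mol).

B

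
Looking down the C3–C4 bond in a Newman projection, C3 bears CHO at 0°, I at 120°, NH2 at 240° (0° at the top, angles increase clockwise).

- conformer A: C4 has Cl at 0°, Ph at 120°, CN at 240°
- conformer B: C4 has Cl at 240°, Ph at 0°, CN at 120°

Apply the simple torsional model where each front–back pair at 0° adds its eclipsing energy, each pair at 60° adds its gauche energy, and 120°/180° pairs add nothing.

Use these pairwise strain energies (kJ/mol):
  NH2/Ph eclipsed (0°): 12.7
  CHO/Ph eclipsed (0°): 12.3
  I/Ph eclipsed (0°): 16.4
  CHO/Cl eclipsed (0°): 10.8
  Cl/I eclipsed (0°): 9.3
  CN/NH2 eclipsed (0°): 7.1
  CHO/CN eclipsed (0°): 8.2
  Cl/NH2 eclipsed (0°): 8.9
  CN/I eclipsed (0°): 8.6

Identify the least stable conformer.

A is eclipsed. CHO at 0° is eclipsed with Cl at 0° (10.8); I at 120° is eclipsed with Ph at 120° (16.4); NH2 at 240° is eclipsed with CN at 240° (7.1). Total 34.3 kJ/mol.
B is eclipsed. CHO at 0° is eclipsed with Ph at 0° (12.3); I at 120° is eclipsed with CN at 120° (8.6); NH2 at 240° is eclipsed with Cl at 240° (8.9). Total 29.8 kJ/mol.
A has the highest total (34.3 kJ/mol).

A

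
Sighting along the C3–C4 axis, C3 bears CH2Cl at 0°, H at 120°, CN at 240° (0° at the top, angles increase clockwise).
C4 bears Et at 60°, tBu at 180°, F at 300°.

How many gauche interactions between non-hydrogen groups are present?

Non-H gauche pairs: CH2Cl(0°)/Et(60°); CH2Cl(0°)/F(300°); CN(240°)/tBu(180°); CN(240°)/F(300°) — 4 interactions.

4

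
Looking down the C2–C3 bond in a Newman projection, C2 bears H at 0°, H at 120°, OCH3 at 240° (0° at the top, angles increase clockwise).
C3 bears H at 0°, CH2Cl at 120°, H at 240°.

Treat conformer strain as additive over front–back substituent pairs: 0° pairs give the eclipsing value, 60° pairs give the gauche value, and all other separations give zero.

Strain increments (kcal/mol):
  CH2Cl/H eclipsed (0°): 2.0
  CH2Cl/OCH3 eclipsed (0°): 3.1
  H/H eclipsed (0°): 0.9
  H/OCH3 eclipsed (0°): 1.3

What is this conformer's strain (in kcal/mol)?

This conformer (eclipsed): H–H eclipsed, H–CH2Cl eclipsed, OCH3–H eclipsed; 0.9 + 2.0 + 1.3 = 4.2 kcal/mol.

4.2 kcal/mol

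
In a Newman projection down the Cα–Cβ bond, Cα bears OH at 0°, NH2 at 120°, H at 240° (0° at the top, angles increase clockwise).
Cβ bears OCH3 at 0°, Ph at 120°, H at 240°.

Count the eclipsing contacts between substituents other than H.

Non-H eclipsing pairs: OH(0°)/OCH3(0°); NH2(120°)/Ph(120°) — 2 interactions.

2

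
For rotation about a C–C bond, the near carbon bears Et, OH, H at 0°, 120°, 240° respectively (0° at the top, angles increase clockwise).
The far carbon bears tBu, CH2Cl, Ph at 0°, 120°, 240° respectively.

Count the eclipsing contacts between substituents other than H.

2

Non-H eclipsing pairs: Et(0°)/tBu(0°); OH(120°)/CH2Cl(120°) — 2 interactions.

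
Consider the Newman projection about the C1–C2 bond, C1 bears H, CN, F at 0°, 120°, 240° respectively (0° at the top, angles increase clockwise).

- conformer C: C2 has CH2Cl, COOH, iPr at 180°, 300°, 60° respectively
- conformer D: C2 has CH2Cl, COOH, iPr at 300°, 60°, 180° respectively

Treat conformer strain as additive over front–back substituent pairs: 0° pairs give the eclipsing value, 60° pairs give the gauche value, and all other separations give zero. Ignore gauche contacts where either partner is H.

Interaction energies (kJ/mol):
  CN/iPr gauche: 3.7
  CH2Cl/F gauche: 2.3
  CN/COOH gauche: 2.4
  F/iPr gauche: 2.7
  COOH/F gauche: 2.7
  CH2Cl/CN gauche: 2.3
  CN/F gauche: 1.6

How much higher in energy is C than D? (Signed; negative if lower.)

C (staggered): CN–CH2Cl gauche, CN–iPr gauche, F–CH2Cl gauche, F–COOH gauche; 2.3 + 3.7 + 2.3 + 2.7 = 11.0 kJ/mol.
D (staggered): CN–COOH gauche, CN–iPr gauche, F–CH2Cl gauche, F–iPr gauche; 2.4 + 3.7 + 2.3 + 2.7 = 11.1 kJ/mol.
E(C) − E(D) = 11.0 − 11.1 = -0.1 kJ/mol.

-0.1 kJ/mol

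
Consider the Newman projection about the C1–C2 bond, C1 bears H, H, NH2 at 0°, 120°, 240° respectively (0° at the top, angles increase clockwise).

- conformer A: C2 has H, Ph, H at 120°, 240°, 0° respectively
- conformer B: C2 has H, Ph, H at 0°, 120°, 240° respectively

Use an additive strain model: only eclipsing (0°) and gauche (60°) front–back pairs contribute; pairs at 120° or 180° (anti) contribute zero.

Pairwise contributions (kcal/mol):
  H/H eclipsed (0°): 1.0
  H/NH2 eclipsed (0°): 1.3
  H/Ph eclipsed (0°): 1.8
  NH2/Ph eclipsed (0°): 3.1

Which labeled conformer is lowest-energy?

A is eclipsed. H at 0° is eclipsed with H at 0° (1.0); H at 120° is eclipsed with H at 120° (1.0); NH2 at 240° is eclipsed with Ph at 240° (3.1). Total 5.1 kcal/mol.
B is eclipsed. H at 0° is eclipsed with H at 0° (1.0); H at 120° is eclipsed with Ph at 120° (1.8); NH2 at 240° is eclipsed with H at 240° (1.3). Total 4.1 kcal/mol.
B has the lowest total (4.1 kcal/mol).

B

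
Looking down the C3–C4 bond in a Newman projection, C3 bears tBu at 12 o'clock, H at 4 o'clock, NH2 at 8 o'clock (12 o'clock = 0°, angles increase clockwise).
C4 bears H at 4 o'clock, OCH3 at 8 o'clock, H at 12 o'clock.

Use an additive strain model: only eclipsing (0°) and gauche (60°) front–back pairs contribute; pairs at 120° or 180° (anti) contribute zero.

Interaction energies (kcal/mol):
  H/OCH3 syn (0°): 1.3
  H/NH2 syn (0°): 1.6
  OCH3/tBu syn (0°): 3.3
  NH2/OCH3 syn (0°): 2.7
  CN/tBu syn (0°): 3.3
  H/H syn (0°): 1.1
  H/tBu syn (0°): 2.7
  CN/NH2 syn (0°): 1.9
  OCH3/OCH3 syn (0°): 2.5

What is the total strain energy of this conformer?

This conformer (eclipsed): tBu(0°)/H(0°) eclipsed 2.7; H(120°)/H(120°) eclipsed 1.1; NH2(240°)/OCH3(240°) eclipsed 2.7 → 6.5 kcal/mol.

6.5 kcal/mol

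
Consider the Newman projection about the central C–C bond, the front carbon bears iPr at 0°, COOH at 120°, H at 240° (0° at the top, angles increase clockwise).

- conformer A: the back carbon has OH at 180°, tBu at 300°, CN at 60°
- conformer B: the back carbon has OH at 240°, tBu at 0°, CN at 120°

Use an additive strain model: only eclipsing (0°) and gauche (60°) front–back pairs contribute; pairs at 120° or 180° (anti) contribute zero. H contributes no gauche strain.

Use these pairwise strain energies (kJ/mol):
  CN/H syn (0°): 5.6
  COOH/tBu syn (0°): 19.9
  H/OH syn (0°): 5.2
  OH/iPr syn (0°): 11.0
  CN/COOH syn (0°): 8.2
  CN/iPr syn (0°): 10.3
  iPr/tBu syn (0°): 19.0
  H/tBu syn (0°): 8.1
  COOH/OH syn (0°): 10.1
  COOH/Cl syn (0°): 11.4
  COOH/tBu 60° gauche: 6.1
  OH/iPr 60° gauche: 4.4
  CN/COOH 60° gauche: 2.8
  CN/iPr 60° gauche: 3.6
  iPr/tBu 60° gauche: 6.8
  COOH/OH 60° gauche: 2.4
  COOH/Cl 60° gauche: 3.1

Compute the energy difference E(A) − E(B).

-16.8 kJ/mol

A (staggered): iPr(0°)/tBu(300°) gauche 6.8; iPr(0°)/CN(60°) gauche 3.6; COOH(120°)/OH(180°) gauche 2.4; COOH(120°)/CN(60°) gauche 2.8 → 15.6 kJ/mol.
B (eclipsed): iPr(0°)/tBu(0°) eclipsed 19.0; COOH(120°)/CN(120°) eclipsed 8.2; H(240°)/OH(240°) eclipsed 5.2 → 32.4 kJ/mol.
E(A) − E(B) = 15.6 − 32.4 = -16.8 kJ/mol.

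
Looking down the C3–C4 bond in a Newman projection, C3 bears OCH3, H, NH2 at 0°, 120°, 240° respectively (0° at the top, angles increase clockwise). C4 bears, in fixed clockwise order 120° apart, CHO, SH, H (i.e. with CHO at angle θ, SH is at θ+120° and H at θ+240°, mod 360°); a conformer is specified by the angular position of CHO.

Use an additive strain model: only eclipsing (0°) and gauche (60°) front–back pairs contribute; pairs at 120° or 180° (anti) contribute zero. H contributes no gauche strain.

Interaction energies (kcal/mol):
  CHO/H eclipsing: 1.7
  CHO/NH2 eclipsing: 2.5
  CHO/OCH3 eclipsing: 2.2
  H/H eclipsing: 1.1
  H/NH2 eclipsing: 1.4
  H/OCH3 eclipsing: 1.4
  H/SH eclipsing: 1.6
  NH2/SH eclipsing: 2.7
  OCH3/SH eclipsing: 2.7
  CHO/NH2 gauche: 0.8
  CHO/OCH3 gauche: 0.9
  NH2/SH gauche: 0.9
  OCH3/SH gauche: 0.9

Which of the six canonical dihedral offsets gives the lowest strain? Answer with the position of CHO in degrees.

60°

CHO at 0° (eclipsed): OCH3–CHO eclipsed, H–SH eclipsed, NH2–H eclipsed; 2.2 + 1.6 + 1.4 = 5.2 kcal/mol.
CHO at 60° (staggered): OCH3–CHO gauche, NH2–SH gauche; 0.9 + 0.9 = 1.8 kcal/mol.
CHO at 120° (eclipsed): OCH3–H eclipsed, H–CHO eclipsed, NH2–SH eclipsed; 1.4 + 1.7 + 2.7 = 5.8 kcal/mol.
CHO at 180° (staggered): OCH3–SH gauche, NH2–CHO gauche, NH2–SH gauche; 0.9 + 0.8 + 0.9 = 2.6 kcal/mol.
CHO at 240° (eclipsed): OCH3–SH eclipsed, H–H eclipsed, NH2–CHO eclipsed; 2.7 + 1.1 + 2.5 = 6.3 kcal/mol.
CHO at 300° (staggered): OCH3–CHO gauche, OCH3–SH gauche, NH2–CHO gauche; 0.9 + 0.9 + 0.8 = 2.6 kcal/mol.
The minimum (1.8 kcal/mol) occurs with CHO at 60°.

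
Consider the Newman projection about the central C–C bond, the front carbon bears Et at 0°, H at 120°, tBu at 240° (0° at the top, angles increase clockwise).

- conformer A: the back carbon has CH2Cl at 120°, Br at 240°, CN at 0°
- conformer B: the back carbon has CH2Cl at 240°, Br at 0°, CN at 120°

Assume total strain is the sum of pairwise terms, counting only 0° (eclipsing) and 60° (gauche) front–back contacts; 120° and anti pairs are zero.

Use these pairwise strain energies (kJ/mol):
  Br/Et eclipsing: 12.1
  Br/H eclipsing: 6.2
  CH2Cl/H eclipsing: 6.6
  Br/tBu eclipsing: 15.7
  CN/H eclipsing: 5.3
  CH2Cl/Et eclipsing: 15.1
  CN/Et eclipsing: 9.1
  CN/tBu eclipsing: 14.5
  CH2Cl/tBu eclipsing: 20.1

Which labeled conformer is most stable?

A (eclipsed): Et–CN eclipsed, H–CH2Cl eclipsed, tBu–Br eclipsed; 9.1 + 6.6 + 15.7 = 31.4 kJ/mol.
B (eclipsed): Et–Br eclipsed, H–CN eclipsed, tBu–CH2Cl eclipsed; 12.1 + 5.3 + 20.1 = 37.5 kJ/mol.
A has the lowest total (31.4 kJ/mol).

A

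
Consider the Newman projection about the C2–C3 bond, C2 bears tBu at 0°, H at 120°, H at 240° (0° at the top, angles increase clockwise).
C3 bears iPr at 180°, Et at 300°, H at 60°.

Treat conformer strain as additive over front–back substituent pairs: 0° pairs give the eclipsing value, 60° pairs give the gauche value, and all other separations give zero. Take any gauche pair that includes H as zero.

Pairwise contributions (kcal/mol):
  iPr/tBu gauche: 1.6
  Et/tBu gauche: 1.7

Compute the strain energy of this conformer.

1.7 kcal/mol

This conformer (staggered): tBu–Et gauche; 1.7 = 1.7 kcal/mol.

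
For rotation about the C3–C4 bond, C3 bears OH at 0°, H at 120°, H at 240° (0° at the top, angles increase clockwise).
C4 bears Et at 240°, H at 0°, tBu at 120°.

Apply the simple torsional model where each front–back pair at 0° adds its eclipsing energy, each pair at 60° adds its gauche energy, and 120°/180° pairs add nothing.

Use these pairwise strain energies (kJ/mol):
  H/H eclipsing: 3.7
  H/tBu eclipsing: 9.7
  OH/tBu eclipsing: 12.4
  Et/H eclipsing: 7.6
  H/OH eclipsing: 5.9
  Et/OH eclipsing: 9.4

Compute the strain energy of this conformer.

This conformer (eclipsed): OH(0°)/H(0°) eclipsed 5.9; H(120°)/tBu(120°) eclipsed 9.7; H(240°)/Et(240°) eclipsed 7.6 → 23.2 kJ/mol.

23.2 kJ/mol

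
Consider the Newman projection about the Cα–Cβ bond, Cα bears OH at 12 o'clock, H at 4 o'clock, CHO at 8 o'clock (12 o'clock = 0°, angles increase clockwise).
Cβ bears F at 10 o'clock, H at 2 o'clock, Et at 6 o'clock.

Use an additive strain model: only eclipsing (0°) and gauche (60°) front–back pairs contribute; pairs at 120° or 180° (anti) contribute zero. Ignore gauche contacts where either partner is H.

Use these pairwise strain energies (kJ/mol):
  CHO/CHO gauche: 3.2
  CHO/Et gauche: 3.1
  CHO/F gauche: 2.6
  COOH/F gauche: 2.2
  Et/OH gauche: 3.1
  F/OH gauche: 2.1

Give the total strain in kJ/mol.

7.8 kJ/mol

This conformer (staggered): OH–F gauche, CHO–F gauche, CHO–Et gauche; 2.1 + 2.6 + 3.1 = 7.8 kJ/mol.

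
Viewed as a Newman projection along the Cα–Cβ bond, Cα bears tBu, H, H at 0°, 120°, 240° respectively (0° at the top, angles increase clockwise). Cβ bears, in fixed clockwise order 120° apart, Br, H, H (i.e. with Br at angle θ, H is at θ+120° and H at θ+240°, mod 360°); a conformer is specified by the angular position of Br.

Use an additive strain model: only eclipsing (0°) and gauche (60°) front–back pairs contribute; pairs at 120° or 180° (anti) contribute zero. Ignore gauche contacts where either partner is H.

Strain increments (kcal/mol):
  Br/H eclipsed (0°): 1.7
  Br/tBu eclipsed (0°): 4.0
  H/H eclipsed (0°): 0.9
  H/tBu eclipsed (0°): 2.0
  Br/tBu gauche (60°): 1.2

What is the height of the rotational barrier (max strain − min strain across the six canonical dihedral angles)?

5.8 kcal/mol

Br at 0° (eclipsed): tBu(0°)/Br(0°) eclipsed 4.0; H(120°)/H(120°) eclipsed 0.9; H(240°)/H(240°) eclipsed 0.9 → 5.8 kcal/mol.
Br at 60° (staggered): tBu(0°)/Br(60°) gauche 1.2 → 1.2 kcal/mol.
Br at 120° (eclipsed): tBu(0°)/H(0°) eclipsed 2.0; H(120°)/Br(120°) eclipsed 1.7; H(240°)/H(240°) eclipsed 0.9 → 4.6 kcal/mol.
Br at 180° (staggered): no non-H gauche contacts → 0.0 kcal/mol.
Br at 240° (eclipsed): tBu(0°)/H(0°) eclipsed 2.0; H(120°)/H(120°) eclipsed 0.9; H(240°)/Br(240°) eclipsed 1.7 → 4.6 kcal/mol.
Br at 300° (staggered): tBu(0°)/Br(300°) gauche 1.2 → 1.2 kcal/mol.
Max at 0° (5.8 kcal/mol), min at 180° (0.0 kcal/mol); barrier = 5.8 kcal/mol.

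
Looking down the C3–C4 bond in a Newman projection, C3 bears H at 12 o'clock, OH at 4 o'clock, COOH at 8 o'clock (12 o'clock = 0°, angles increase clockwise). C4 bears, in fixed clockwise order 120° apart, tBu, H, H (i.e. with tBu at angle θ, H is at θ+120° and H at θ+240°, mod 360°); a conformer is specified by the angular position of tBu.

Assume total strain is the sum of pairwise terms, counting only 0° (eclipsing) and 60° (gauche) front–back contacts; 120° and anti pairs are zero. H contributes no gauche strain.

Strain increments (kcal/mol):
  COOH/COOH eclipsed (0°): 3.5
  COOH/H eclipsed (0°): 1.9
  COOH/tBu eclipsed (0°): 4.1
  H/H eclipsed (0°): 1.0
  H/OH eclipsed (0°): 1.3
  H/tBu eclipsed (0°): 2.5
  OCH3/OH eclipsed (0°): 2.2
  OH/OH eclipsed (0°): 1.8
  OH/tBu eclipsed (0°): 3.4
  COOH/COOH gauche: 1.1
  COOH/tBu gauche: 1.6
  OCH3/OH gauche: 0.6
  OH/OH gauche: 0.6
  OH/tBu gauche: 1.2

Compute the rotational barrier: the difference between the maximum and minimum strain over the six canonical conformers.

5.2 kcal/mol

tBu at 0° (eclipsed): H(0°)/tBu(0°) eclipsed 2.5; OH(120°)/H(120°) eclipsed 1.3; COOH(240°)/H(240°) eclipsed 1.9 → 5.7 kcal/mol.
tBu at 60° (staggered): OH(120°)/tBu(60°) gauche 1.2 → 1.2 kcal/mol.
tBu at 120° (eclipsed): H(0°)/H(0°) eclipsed 1.0; OH(120°)/tBu(120°) eclipsed 3.4; COOH(240°)/H(240°) eclipsed 1.9 → 6.3 kcal/mol.
tBu at 180° (staggered): OH(120°)/tBu(180°) gauche 1.2; COOH(240°)/tBu(180°) gauche 1.6 → 2.8 kcal/mol.
tBu at 240° (eclipsed): H(0°)/H(0°) eclipsed 1.0; OH(120°)/H(120°) eclipsed 1.3; COOH(240°)/tBu(240°) eclipsed 4.1 → 6.4 kcal/mol.
tBu at 300° (staggered): COOH(240°)/tBu(300°) gauche 1.6 → 1.6 kcal/mol.
Max at 240° (6.4 kcal/mol), min at 60° (1.2 kcal/mol); barrier = 5.2 kcal/mol.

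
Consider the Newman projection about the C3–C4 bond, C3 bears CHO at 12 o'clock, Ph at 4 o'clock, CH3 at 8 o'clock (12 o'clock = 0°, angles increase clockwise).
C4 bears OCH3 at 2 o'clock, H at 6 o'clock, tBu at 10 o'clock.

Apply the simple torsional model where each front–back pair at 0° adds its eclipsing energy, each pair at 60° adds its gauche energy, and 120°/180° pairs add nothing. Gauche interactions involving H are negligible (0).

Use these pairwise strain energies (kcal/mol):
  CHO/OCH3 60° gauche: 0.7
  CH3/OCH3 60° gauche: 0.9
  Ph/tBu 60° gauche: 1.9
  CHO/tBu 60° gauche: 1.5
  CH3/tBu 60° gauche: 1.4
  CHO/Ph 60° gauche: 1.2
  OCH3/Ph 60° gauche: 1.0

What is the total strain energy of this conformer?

4.6 kcal/mol

This conformer is staggered. CHO at 0° is gauche with OCH3 at 60° (0.7); CHO at 0° is gauche with tBu at 300° (1.5); Ph at 120° is gauche with OCH3 at 60° (1.0); CH3 at 240° is gauche with tBu at 300° (1.4). Total 4.6 kcal/mol.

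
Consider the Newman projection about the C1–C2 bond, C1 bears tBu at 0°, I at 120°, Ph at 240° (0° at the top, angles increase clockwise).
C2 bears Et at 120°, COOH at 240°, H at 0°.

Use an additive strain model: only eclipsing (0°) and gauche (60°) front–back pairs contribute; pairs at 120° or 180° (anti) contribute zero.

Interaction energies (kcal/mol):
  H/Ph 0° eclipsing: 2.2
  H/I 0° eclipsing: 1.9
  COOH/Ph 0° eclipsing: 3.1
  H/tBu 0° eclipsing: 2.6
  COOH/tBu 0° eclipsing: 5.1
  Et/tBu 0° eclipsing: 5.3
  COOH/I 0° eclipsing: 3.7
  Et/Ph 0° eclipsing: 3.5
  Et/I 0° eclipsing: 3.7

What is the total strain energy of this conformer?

This conformer (eclipsed): tBu(0°)/H(0°) eclipsed 2.6; I(120°)/Et(120°) eclipsed 3.7; Ph(240°)/COOH(240°) eclipsed 3.1 → 9.4 kcal/mol.

9.4 kcal/mol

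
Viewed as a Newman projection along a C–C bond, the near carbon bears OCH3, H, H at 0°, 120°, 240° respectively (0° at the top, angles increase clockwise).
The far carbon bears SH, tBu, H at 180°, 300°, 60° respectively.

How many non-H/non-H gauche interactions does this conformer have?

Non-H gauche pairs: OCH3(0°)/tBu(300°) — 1 interaction.

1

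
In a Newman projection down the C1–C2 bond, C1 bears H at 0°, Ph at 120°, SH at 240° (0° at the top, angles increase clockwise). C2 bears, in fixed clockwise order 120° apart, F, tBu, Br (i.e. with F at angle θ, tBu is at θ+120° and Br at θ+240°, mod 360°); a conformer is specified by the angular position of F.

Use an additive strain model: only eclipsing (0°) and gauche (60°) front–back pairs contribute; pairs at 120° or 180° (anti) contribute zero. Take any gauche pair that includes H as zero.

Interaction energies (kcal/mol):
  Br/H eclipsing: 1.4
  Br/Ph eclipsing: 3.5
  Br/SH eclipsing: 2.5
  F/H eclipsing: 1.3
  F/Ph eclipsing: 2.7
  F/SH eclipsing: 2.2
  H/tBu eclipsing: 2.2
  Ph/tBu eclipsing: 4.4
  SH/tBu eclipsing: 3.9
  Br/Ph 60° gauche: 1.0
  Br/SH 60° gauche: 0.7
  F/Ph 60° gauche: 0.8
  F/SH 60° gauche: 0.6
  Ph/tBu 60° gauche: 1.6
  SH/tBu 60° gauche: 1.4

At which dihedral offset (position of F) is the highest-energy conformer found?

F at 0° (eclipsed): H(0°)/F(0°) eclipsed 1.3; Ph(120°)/tBu(120°) eclipsed 4.4; SH(240°)/Br(240°) eclipsed 2.5 → 8.2 kcal/mol.
F at 60° (staggered): Ph(120°)/F(60°) gauche 0.8; Ph(120°)/tBu(180°) gauche 1.6; SH(240°)/tBu(180°) gauche 1.4; SH(240°)/Br(300°) gauche 0.7 → 4.5 kcal/mol.
F at 120° (eclipsed): H(0°)/Br(0°) eclipsed 1.4; Ph(120°)/F(120°) eclipsed 2.7; SH(240°)/tBu(240°) eclipsed 3.9 → 8.0 kcal/mol.
F at 180° (staggered): Ph(120°)/F(180°) gauche 0.8; Ph(120°)/Br(60°) gauche 1.0; SH(240°)/F(180°) gauche 0.6; SH(240°)/tBu(300°) gauche 1.4 → 3.8 kcal/mol.
F at 240° (eclipsed): H(0°)/tBu(0°) eclipsed 2.2; Ph(120°)/Br(120°) eclipsed 3.5; SH(240°)/F(240°) eclipsed 2.2 → 7.9 kcal/mol.
F at 300° (staggered): Ph(120°)/tBu(60°) gauche 1.6; Ph(120°)/Br(180°) gauche 1.0; SH(240°)/F(300°) gauche 0.6; SH(240°)/Br(180°) gauche 0.7 → 3.9 kcal/mol.
The maximum (8.2 kcal/mol) occurs with F at 0°.

0°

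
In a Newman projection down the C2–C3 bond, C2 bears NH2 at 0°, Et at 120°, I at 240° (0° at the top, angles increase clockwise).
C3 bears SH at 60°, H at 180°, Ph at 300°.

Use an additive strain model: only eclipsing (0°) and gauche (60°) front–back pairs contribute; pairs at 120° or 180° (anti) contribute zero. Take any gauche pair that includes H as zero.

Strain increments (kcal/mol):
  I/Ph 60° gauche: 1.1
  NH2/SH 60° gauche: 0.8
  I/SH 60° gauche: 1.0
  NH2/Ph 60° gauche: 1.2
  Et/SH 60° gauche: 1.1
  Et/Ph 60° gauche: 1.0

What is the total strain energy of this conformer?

4.2 kcal/mol

This conformer (staggered): NH2–SH gauche, NH2–Ph gauche, Et–SH gauche, I–Ph gauche; 0.8 + 1.2 + 1.1 + 1.1 = 4.2 kcal/mol.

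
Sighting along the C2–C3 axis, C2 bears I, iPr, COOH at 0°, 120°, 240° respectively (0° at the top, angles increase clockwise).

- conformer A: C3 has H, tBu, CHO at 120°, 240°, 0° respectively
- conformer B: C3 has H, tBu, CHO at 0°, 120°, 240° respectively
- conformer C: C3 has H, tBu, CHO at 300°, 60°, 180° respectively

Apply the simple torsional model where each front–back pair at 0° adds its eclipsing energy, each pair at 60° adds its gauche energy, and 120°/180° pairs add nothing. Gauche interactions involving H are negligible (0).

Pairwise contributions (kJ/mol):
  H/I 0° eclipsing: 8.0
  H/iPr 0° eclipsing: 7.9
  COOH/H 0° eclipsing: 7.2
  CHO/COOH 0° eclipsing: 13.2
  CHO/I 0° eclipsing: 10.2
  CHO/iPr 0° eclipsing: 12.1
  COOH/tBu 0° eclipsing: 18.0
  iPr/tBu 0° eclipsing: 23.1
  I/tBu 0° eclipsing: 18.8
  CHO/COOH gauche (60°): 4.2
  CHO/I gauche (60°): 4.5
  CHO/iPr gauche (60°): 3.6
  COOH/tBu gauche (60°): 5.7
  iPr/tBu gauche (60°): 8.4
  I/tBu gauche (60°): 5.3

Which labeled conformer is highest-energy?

A (eclipsed): I(0°)/CHO(0°) eclipsed 10.2; iPr(120°)/H(120°) eclipsed 7.9; COOH(240°)/tBu(240°) eclipsed 18.0 → 36.1 kJ/mol.
B (eclipsed): I(0°)/H(0°) eclipsed 8.0; iPr(120°)/tBu(120°) eclipsed 23.1; COOH(240°)/CHO(240°) eclipsed 13.2 → 44.3 kJ/mol.
C (staggered): I(0°)/tBu(60°) gauche 5.3; iPr(120°)/tBu(60°) gauche 8.4; iPr(120°)/CHO(180°) gauche 3.6; COOH(240°)/CHO(180°) gauche 4.2 → 21.5 kJ/mol.
B has the highest total (44.3 kJ/mol).

B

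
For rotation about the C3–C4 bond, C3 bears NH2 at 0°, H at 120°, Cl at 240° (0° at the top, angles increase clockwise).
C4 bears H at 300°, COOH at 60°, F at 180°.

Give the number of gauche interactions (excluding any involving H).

2

Non-H gauche pairs: NH2(0°)/COOH(60°); Cl(240°)/F(180°) — 2 interactions.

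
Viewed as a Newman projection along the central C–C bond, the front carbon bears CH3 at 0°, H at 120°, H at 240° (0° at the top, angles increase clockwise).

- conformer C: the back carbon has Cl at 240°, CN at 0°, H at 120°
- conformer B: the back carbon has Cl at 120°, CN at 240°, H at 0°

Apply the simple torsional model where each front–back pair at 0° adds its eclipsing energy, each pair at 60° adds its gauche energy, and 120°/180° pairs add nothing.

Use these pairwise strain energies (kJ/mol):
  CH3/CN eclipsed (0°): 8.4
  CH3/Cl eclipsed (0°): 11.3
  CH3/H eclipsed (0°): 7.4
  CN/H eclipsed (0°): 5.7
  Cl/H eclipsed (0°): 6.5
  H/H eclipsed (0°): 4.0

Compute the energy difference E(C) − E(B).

C is eclipsed. CH3 at 0° is eclipsed with CN at 0° (8.4); H at 120° is eclipsed with H at 120° (4.0); H at 240° is eclipsed with Cl at 240° (6.5). Total 18.9 kJ/mol.
B is eclipsed. CH3 at 0° is eclipsed with H at 0° (7.4); H at 120° is eclipsed with Cl at 120° (6.5); H at 240° is eclipsed with CN at 240° (5.7). Total 19.6 kJ/mol.
E(C) − E(B) = 18.9 − 19.6 = -0.7 kJ/mol.

-0.7 kJ/mol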